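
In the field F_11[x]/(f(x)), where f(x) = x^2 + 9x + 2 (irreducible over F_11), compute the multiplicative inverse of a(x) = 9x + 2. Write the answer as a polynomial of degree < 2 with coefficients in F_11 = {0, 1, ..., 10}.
a(x)^(-1) ≡ 6x + 5 (mod f(x))

Since f is irreducible over F_11, F_11[x]/(f) is a field and a(x) ≠ 0 has an inverse. Apply the extended Euclidean algorithm to f(x) and a(x) in F_11[x]: f(x) = (5x + 6)·a(x) + (1). The last nonzero remainder is the constant 1 = gcd(f, a) in F_11. Back-substituting through the division chain expresses 1 = s(x)·a(x) + t(x)·f(x) with s(x) ≡ 6x + 5 (mod f), so a(x)^(-1) ≡ s(x) = 6x + 5 (mod f). Check: (9x + 2)·(6x + 5) = 10x^2 + 2x + 10 ≡ 1 (mod x^2 + 9x + 2).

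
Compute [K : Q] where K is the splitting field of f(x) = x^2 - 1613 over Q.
[K : Q] = 2

f(x) = x^2 - 1613 factors as (x - √1613)(x + √1613). The splitting field is K = Q(√1613). Since 1613 is squarefree and > 1, it is not a perfect square, so x^2 - 1613 is irreducible over Q and [Q(√1613) : Q] = 2. Hence [K : Q] = 2.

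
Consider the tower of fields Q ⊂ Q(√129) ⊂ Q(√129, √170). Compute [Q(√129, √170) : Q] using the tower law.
[Q(√129, √170) : Q] = 4

[Q(√129):Q] = 2 (min poly x^2 - 129, irreducible since 129 is squarefree > 1). For the top step, suppose √170 ∈ Q(√129), say √170 = c + d√129 with c, d ∈ Q. Squaring: 170 = c^2 + 129d^2 + 2cd√129. Since √129 ∉ Q this forces 2cd = 0. If d = 0 then √170 = c ∈ Q, contradicting 170 squarefree > 1. If c = 0 then 170 = 129d^2, so 129·170 = (129d)^2 is a perfect square in Q — but 129·170 = 21930 is not a perfect square (since 129 and 170 are distinct squarefree integers). Contradiction. Hence √170 ∉ Q(√129), so x^2 - 170 stays irreducible over Q(√129) and [Q(√129, √170) : Q(√129)] = 2. By the tower law, [Q(√129, √170) : Q] = 2 · 2 = 4.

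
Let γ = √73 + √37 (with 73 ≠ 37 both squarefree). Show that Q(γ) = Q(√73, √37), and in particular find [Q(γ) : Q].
[Q(γ) : Q] = 4 (equivalently, Q(γ) = Q(√73, √37))

Obviously Q(γ) ⊆ Q(√73, √37), and [Q(√73, √37):Q] = 4 (since 73, 37 are distinct squarefree integers > 1 with 2701 not a perfect square). To show equality we compute the minimal polynomial of γ. From γ = √73 + √37: γ^2 = 73 + 2√(2701) + 37 = 110 + 2√(2701), so γ^2 - 110 = 2√(2701); squaring, (γ^2 - 110)^2 = 4·2701, i.e. γ^4 - 220γ^2 + 12100 - 10804 = 0, i.e. γ^4 - 220γ^2 + 1296 = 0. So γ is a root of x^4 - 220x^2 + 1296. This polynomial is irreducible over Q: it has no rational root (each ±√73 ± √37 is irrational), and any factorization into two quadratics over Q would force √(2701) ∈ Q (pairing opposite roots) or √73, √37 ∈ Q (other pairings), all impossible. Hence [Q(γ):Q] = 4 = [Q(√73, √37):Q], so Q(γ) = Q(√73, √37).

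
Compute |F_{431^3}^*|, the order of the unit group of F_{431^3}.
|F_{431^3}^*| = 80062990

F_{431^3} has 431^3 = 80062991 elements; its multiplicative group consists of all nonzero elements, so |F_{431^3}^*| = 80062991 - 1 = 80062990. (It is cyclic since any finite subgroup of the multiplicative group of a field is cyclic.)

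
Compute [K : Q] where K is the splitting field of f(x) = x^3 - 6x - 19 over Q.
[K : Q] = 6

By the rational root test, any rational root of the monic integer polynomial f(x) = x^3 - 6x - 19 must be an integer dividing the constant term -19, i.e. one of ±{1, 19}. Evaluating: f(1) = -24, f(-1) = -14, f(19) = 6726, f(-19) = -6764; none is 0, so f has no rational root and is therefore irreducible over Q (a cubic with no linear factor over a field is irreducible). For an irreducible cubic, the Galois group is A_3 or S_3 according as the discriminant disc(f) = -4a^3 - 27b^2 = -4·(-6)^3 - 27·(-19)^2 = -8883 is or is not a square in Q. Here disc(f) = -8883 is not a perfect square in Q, so the Galois group of f over Q is not contained in A_3 and must be all of S_3. The splitting field has degree |S_3| = 6 over Q, so [K : Q] = 6.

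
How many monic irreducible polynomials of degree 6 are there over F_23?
There are 24670536 monic irreducible polynomials of degree 6 over F_23

Each element of F_{23^6} that lies in no proper subfield is a root of exactly one monic irreducible of degree 6 over F_23, and each such polynomial has 6 distinct roots in F_{23^6}. By Möbius inversion the count is N_23(6) = (1/6) Σ_{d|6} μ(6/d) · 23^d = (1/6)(μ(6)·23^1 + μ(3)·23^2 + μ(2)·23^3 + μ(1)·23^6) = 148023216/6 = 24670536.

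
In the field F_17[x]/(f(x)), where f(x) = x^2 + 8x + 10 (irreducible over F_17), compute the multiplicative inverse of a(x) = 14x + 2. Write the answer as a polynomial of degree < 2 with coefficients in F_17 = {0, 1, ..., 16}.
a(x)^(-1) ≡ 9x + 10 (mod f(x))

Since f is irreducible over F_17, F_17[x]/(f) is a field and a(x) ≠ 0 has an inverse. Apply the extended Euclidean algorithm to f(x) and a(x) in F_17[x]: f(x) = (11x + 16)·a(x) + (12). The last nonzero remainder is the constant 12 = gcd(f, a) in F_17. Back-substituting through the division chain expresses 12 = s(x)·a(x) + t(x)·f(x) with s(x) ≡ 6x + 1 (mod f), so (6x + 1)·a(x) ≡ 12 (mod f). Multiplying by 12^(-1) ≡ 10 in F_17 gives a(x)^(-1) ≡ 10·(6x + 1) ≡ 9x + 10 (mod f). Check: (14x + 2)·(9x + 10) = 7x^2 + 5x + 3 ≡ 1 (mod x^2 + 8x + 10).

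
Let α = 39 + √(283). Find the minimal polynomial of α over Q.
m_α(x) = x^2 - 78x + 1238

From α - 39 = √(283), squaring gives (α - 39)^2 = 283, i.e. α^2 - 78α + 1521 = 283, so α^2 - 78α + 1238 = 0. The discriminant of x^2 - 78x + 1238 is (-78)^2 - 4·(1238) = 6084 - 4952 = 1132, and 4·(283) is not a perfect square in Q since 283 is squarefree and ≠ 1. Hence x^2 - 78x + 1238 is irreducible over Q and is the minimal polynomial of α.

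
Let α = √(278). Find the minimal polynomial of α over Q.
m_α(x) = x^2 - 278

α satisfies α^2 - 278 = 0, so x^2 - 278 annihilates α. Since d = 278 is squarefree and ≠ 1, it is not a perfect square in Q, so x^2 - 278 has no rational root and is therefore irreducible over Q (a degree-2 polynomial over a field is irreducible iff it has no root). Hence m_α(x) = x^2 - 278.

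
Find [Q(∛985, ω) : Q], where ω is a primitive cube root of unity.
[Q(∛985, ω) : Q] = 6

[Q(∛985):Q] = 3 (min poly x^3 - 985, irreducible since 985 is not a perfect cube). [Q(ω):Q] = 2 (min poly x^2 + x + 1). Since Q(∛985) ⊂ R and ω ∉ R, we have ω ∉ Q(∛985), so x^2 + x + 1 remains irreducible over Q(∛985) and [Q(∛985, ω) : Q(∛985)] = 2. By the tower law, [Q(∛985, ω) : Q] = 3 · 2 = 6. (In fact Q(∛985, ω) is the splitting field of x^3 - 985 over Q.)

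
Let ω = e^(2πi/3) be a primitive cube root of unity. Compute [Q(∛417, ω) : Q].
[Q(∛417, ω) : Q] = 6

[Q(∛417):Q] = 3 (min poly x^3 - 417, irreducible since 417 is not a perfect cube). [Q(ω):Q] = 2 (min poly x^2 + x + 1). Since Q(∛417) ⊂ R and ω ∉ R, we have ω ∉ Q(∛417), so x^2 + x + 1 remains irreducible over Q(∛417) and [Q(∛417, ω) : Q(∛417)] = 2. By the tower law, [Q(∛417, ω) : Q] = 3 · 2 = 6. (In fact Q(∛417, ω) is the splitting field of x^3 - 417 over Q.)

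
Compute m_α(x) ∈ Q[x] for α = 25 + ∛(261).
m_α(x) = x^3 - 75x^2 + 1875x - 15886

Set β = α - 25 = ∛(261), so β^3 = 261. Then (α - 25)^3 - 261 = 0, i.e. α is a root of g(x) = (x - 25)^3 - 261 = x^3 - 75x^2 + 1875x - 15886. Since g(x) = h(x - 25) where h(x) = x^3 - 261, and h is irreducible over Q (because 261 is not a perfect cube, so h has no rational root, and a monic cubic with no rational root is irreducible), g is also irreducible (irreducibility is preserved under the substitution x → x - 25). Hence m_α(x) = x^3 - 75x^2 + 1875x - 15886.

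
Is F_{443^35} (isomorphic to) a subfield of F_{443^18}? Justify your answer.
No: F_{443^35} is not a subfield of F_{443^18}

F_{p^m} embeds in F_{p^n} iff m | n. Here 35 ∤ 18 (since 18 = 0·35 + 18 with remainder 18 ≠ 0), so F_{443^35} is not a subfield of F_{443^18}. Equivalently: if it were, the tower law would give 35 = [F_{443^35}:F_443] dividing [F_{443^18}:F_443] = 18, contradiction.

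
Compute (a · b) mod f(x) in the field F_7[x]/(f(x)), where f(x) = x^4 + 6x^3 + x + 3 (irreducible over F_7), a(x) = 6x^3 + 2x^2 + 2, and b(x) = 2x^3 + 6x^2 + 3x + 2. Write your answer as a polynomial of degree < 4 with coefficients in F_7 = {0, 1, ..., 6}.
a · b ≡ x^3 + 5x^2 + 6x + 3 (mod f(x))

Multiply in F_7[x]: a(x)·b(x) = (6x^3 + 2x^2 + 2)·(2x^3 + 6x^2 + 3x + 2) = 5x^6 + 5x^5 + 2x^4 + x^3 + 2x^2 + 6x + 4. This has degree ≥ 4, so divide by f(x) over F_7: 5x^6 + 5x^5 + 2x^4 + x^3 + 2x^2 + 6x + 4 = (5x^2 + 3x + 5)·(x^4 + 6x^3 + x + 3) + (x^3 + 5x^2 + 6x + 3). Hence a·b ≡ x^3 + 5x^2 + 6x + 3 (mod f). (F_7[x]/(f) is a field with 7^4 = 2401 elements since f is irreducible of degree 4.)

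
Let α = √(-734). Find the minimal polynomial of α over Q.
m_α(x) = x^2 + 734

α satisfies α^2 + 734 = 0, so x^2 + 734 annihilates α. Since d = -734 is squarefree and ≠ 1, it is not a perfect square in Q, so x^2 + 734 has no rational root and is therefore irreducible over Q (a degree-2 polynomial over a field is irreducible iff it has no root). Hence m_α(x) = x^2 + 734.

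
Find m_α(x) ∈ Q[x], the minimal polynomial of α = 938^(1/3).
m_α(x) = x^3 - 938

α satisfies α^3 = 938, so x^3 - 938 annihilates α. By the rational root test, a rational root p/q (in lowest terms) of x^3 - 938 would satisfy p^3 = 938 q^3, forcing q = 1 and p^3 = 938; but 938 is not a perfect cube, contradiction. A monic cubic over Q with no rational root is irreducible (any nontrivial factorization would include a linear factor). Hence x^3 - 938 is the minimal polynomial of α, and in particular [Q(α):Q] = 3.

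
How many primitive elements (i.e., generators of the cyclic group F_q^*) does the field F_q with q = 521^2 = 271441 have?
There are φ(271440) = 64512 primitive elements

F_q^* is cyclic of order q - 1 = 271440. A cyclic group of order m has exactly φ(m) generators. Here m = 271440 = 2^4 · 3^2 · 5 · 13 · 29, so the number of primitive elements is φ(271440) = 64512.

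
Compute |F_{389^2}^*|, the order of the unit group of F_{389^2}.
|F_{389^2}^*| = 151320

F_{389^2} has 389^2 = 151321 elements; its multiplicative group consists of all nonzero elements, so |F_{389^2}^*| = 151321 - 1 = 151320. (It is cyclic since any finite subgroup of the multiplicative group of a field is cyclic.)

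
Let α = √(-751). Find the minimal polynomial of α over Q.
m_α(x) = x^2 + 751

α satisfies α^2 + 751 = 0, so x^2 + 751 annihilates α. Since d = -751 is squarefree and ≠ 1, it is not a perfect square in Q, so x^2 + 751 has no rational root and is therefore irreducible over Q (a degree-2 polynomial over a field is irreducible iff it has no root). Hence m_α(x) = x^2 + 751.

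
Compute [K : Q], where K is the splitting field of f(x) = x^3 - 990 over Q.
[K : Q] = 6

The roots of x^3 - 990 are ∛990, ω∛990, ω^2∛990 where ω = e^(2πi/3) is a primitive cube root of unity, so K = Q(∛990, ω). Now [Q(∛990):Q] = 3 (since 990 is not a perfect cube, x^3 - 990 is irreducible) and [Q(ω):Q] = 2. Both 2 and 3 divide [K:Q], and [K:Q] ≤ 3·2 = 6, so [K:Q] = 6. (Equivalently: Q(∛990) ⊂ R but ω ∉ R, so [K : Q(∛990)] = 2.)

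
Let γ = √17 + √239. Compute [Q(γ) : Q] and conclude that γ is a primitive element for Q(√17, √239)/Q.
[Q(γ) : Q] = 4 (equivalently, Q(γ) = Q(√17, √239))

Obviously Q(γ) ⊆ Q(√17, √239), and [Q(√17, √239):Q] = 4 (since 17, 239 are distinct squarefree integers > 1 with 4063 not a perfect square). To show equality we compute the minimal polynomial of γ. From γ = √17 + √239: γ^2 = 17 + 2√(4063) + 239 = 256 + 2√(4063), so γ^2 - 256 = 2√(4063); squaring, (γ^2 - 256)^2 = 4·4063, i.e. γ^4 - 512γ^2 + 65536 - 16252 = 0, i.e. γ^4 - 512γ^2 + 49284 = 0. So γ is a root of x^4 - 512x^2 + 49284. This polynomial is irreducible over Q: it has no rational root (each ±√17 ± √239 is irrational), and any factorization into two quadratics over Q would force √(4063) ∈ Q (pairing opposite roots) or √17, √239 ∈ Q (other pairings), all impossible. Hence [Q(γ):Q] = 4 = [Q(√17, √239):Q], so Q(γ) = Q(√17, √239).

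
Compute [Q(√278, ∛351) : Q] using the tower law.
[Q(√278, ∛351) : Q] = 6

Let L = Q(√278, ∛351). Since Q(√278) ⊂ L and [Q(√278):Q] = 2, the tower law gives 2 | [L:Q]. Likewise Q(∛351) ⊂ L with [Q(∛351):Q] = 3 (because 351 is not a perfect cube), so 3 | [L:Q]. As gcd(2,3) = 1, [L:Q] is divisible by 6. Conversely L is generated over Q by √278 and ∛351, so [L:Q] ≤ 2·3 = 6. Therefore [Q(√278, ∛351) : Q] = 6.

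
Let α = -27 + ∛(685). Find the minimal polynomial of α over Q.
m_α(x) = x^3 + 81x^2 + 2187x + 18998

Set β = α + 27 = ∛(685), so β^3 = 685. Then (α + 27)^3 - 685 = 0, i.e. α is a root of g(x) = (x + 27)^3 - 685 = x^3 + 81x^2 + 2187x + 18998. Since g(x) = h(x + 27) where h(x) = x^3 - 685, and h is irreducible over Q (because 685 is not a perfect cube, so h has no rational root, and a monic cubic with no rational root is irreducible), g is also irreducible (irreducibility is preserved under the substitution x → x + 27). Hence m_α(x) = x^3 + 81x^2 + 2187x + 18998.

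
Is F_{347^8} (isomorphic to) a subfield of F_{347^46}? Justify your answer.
No: F_{347^8} is not a subfield of F_{347^46}

F_{p^m} embeds in F_{p^n} iff m | n. Here 8 ∤ 46 (since 46 = 5·8 + 6 with remainder 6 ≠ 0), so F_{347^8} is not a subfield of F_{347^46}. Equivalently: if it were, the tower law would give 8 = [F_{347^8}:F_347] dividing [F_{347^46}:F_347] = 46, contradiction.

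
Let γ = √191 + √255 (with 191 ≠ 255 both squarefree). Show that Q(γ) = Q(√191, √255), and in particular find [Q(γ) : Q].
[Q(γ) : Q] = 4 (equivalently, Q(γ) = Q(√191, √255))

Obviously Q(γ) ⊆ Q(√191, √255), and [Q(√191, √255):Q] = 4 (since 191, 255 are distinct squarefree integers > 1 with 48705 not a perfect square). To show equality we compute the minimal polynomial of γ. From γ = √191 + √255: γ^2 = 191 + 2√(48705) + 255 = 446 + 2√(48705), so γ^2 - 446 = 2√(48705); squaring, (γ^2 - 446)^2 = 4·48705, i.e. γ^4 - 892γ^2 + 198916 - 194820 = 0, i.e. γ^4 - 892γ^2 + 4096 = 0. So γ is a root of x^4 - 892x^2 + 4096. This polynomial is irreducible over Q: it has no rational root (each ±√191 ± √255 is irrational), and any factorization into two quadratics over Q would force √(48705) ∈ Q (pairing opposite roots) or √191, √255 ∈ Q (other pairings), all impossible. Hence [Q(γ):Q] = 4 = [Q(√191, √255):Q], so Q(γ) = Q(√191, √255).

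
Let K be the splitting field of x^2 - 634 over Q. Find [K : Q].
[K : Q] = 2

f(x) = x^2 - 634 factors as (x - √634)(x + √634). The splitting field is K = Q(√634). Since 634 is squarefree and > 1, it is not a perfect square, so x^2 - 634 is irreducible over Q and [Q(√634) : Q] = 2. Hence [K : Q] = 2.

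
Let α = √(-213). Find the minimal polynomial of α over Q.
m_α(x) = x^2 + 213

α satisfies α^2 + 213 = 0, so x^2 + 213 annihilates α. Since d = -213 is squarefree and ≠ 1, it is not a perfect square in Q, so x^2 + 213 has no rational root and is therefore irreducible over Q (a degree-2 polynomial over a field is irreducible iff it has no root). Hence m_α(x) = x^2 + 213.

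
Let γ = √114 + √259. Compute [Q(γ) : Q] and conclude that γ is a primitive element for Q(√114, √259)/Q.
[Q(γ) : Q] = 4 (equivalently, Q(γ) = Q(√114, √259))

Obviously Q(γ) ⊆ Q(√114, √259), and [Q(√114, √259):Q] = 4 (since 114, 259 are distinct squarefree integers > 1 with 29526 not a perfect square). To show equality we compute the minimal polynomial of γ. From γ = √114 + √259: γ^2 = 114 + 2√(29526) + 259 = 373 + 2√(29526), so γ^2 - 373 = 2√(29526); squaring, (γ^2 - 373)^2 = 4·29526, i.e. γ^4 - 746γ^2 + 139129 - 118104 = 0, i.e. γ^4 - 746γ^2 + 21025 = 0. So γ is a root of x^4 - 746x^2 + 21025. This polynomial is irreducible over Q: it has no rational root (each ±√114 ± √259 is irrational), and any factorization into two quadratics over Q would force √(29526) ∈ Q (pairing opposite roots) or √114, √259 ∈ Q (other pairings), all impossible. Hence [Q(γ):Q] = 4 = [Q(√114, √259):Q], so Q(γ) = Q(√114, √259).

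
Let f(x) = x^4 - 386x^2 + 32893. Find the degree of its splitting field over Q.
[K : Q] = 4

Solving the quadratic in x^2: x^2 = (386 ± √(386^2 - 4·32893))/2 = (386 ± √17424)/2 = (386 ± 132)/2, giving x^2 = 259 or x^2 = 127. So f(x) = (x^2 - 259)(x^2 - 127) and the roots of f are ±√259, ±√127. Hence the splitting field is K = Q(√259, √127). Since 259 and 127 are distinct squarefree integers > 1, their product 32893 is not a perfect square, so √127 ∉ Q(√259). By the tower law [K:Q] = [Q(√259,√127):Q(√259)] · [Q(√259):Q] = 2 · 2 = 4.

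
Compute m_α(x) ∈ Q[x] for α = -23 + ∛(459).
m_α(x) = x^3 + 69x^2 + 1587x + 11708

Set β = α + 23 = ∛(459), so β^3 = 459. Then (α + 23)^3 - 459 = 0, i.e. α is a root of g(x) = (x + 23)^3 - 459 = x^3 + 69x^2 + 1587x + 11708. Since g(x) = h(x + 23) where h(x) = x^3 - 459, and h is irreducible over Q (because 459 is not a perfect cube, so h has no rational root, and a monic cubic with no rational root is irreducible), g is also irreducible (irreducibility is preserved under the substitution x → x + 23). Hence m_α(x) = x^3 + 69x^2 + 1587x + 11708.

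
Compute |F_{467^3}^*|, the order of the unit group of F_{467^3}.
|F_{467^3}^*| = 101847562

F_{467^3} has 467^3 = 101847563 elements; its multiplicative group consists of all nonzero elements, so |F_{467^3}^*| = 101847563 - 1 = 101847562. (It is cyclic since any finite subgroup of the multiplicative group of a field is cyclic.)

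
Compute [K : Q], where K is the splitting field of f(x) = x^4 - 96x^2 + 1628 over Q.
[K : Q] = 4

Solving the quadratic in x^2: x^2 = (96 ± √(96^2 - 4·1628))/2 = (96 ± √2704)/2 = (96 ± 52)/2, giving x^2 = 74 or x^2 = 22. So f(x) = (x^2 - 74)(x^2 - 22) and the roots of f are ±√74, ±√22. Hence the splitting field is K = Q(√74, √22). Since 74 and 22 are distinct squarefree integers > 1, their product 1628 is not a perfect square, so √22 ∉ Q(√74). By the tower law [K:Q] = [Q(√74,√22):Q(√74)] · [Q(√74):Q] = 2 · 2 = 4.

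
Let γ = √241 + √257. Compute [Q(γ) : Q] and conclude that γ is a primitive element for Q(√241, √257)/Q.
[Q(γ) : Q] = 4 (equivalently, Q(γ) = Q(√241, √257))

Obviously Q(γ) ⊆ Q(√241, √257), and [Q(√241, √257):Q] = 4 (since 241, 257 are distinct squarefree integers > 1 with 61937 not a perfect square). To show equality we compute the minimal polynomial of γ. From γ = √241 + √257: γ^2 = 241 + 2√(61937) + 257 = 498 + 2√(61937), so γ^2 - 498 = 2√(61937); squaring, (γ^2 - 498)^2 = 4·61937, i.e. γ^4 - 996γ^2 + 248004 - 247748 = 0, i.e. γ^4 - 996γ^2 + 256 = 0. So γ is a root of x^4 - 996x^2 + 256. This polynomial is irreducible over Q: it has no rational root (each ±√241 ± √257 is irrational), and any factorization into two quadratics over Q would force √(61937) ∈ Q (pairing opposite roots) or √241, √257 ∈ Q (other pairings), all impossible. Hence [Q(γ):Q] = 4 = [Q(√241, √257):Q], so Q(γ) = Q(√241, √257).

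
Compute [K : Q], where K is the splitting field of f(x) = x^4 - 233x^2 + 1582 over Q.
[K : Q] = 4

Solving the quadratic in x^2: x^2 = (233 ± √(233^2 - 4·1582))/2 = (233 ± √47961)/2 = (233 ± 219)/2, giving x^2 = 7 or x^2 = 226. So f(x) = (x^2 - 7)(x^2 - 226) and the roots of f are ±√7, ±√226. Hence the splitting field is K = Q(√7, √226). Since 7 and 226 are distinct squarefree integers > 1, their product 1582 is not a perfect square, so √226 ∉ Q(√7). By the tower law [K:Q] = [Q(√7,√226):Q(√7)] · [Q(√7):Q] = 2 · 2 = 4.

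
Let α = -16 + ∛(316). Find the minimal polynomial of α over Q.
m_α(x) = x^3 + 48x^2 + 768x + 3780

Set β = α + 16 = ∛(316), so β^3 = 316. Then (α + 16)^3 - 316 = 0, i.e. α is a root of g(x) = (x + 16)^3 - 316 = x^3 + 48x^2 + 768x + 3780. Since g(x) = h(x + 16) where h(x) = x^3 - 316, and h is irreducible over Q (because 316 is not a perfect cube, so h has no rational root, and a monic cubic with no rational root is irreducible), g is also irreducible (irreducibility is preserved under the substitution x → x + 16). Hence m_α(x) = x^3 + 48x^2 + 768x + 3780.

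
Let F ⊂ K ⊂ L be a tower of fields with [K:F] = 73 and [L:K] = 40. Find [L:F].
[L:F] = 2920

The tower law says that for any tower of field extensions F ⊂ K ⊂ L with finite degrees, [L:F] = [L:K] · [K:F]. Here this gives [L:F] = 40 · 73 = 2920.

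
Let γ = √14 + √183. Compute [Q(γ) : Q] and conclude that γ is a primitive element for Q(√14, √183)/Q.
[Q(γ) : Q] = 4 (equivalently, Q(γ) = Q(√14, √183))

Obviously Q(γ) ⊆ Q(√14, √183), and [Q(√14, √183):Q] = 4 (since 14, 183 are distinct squarefree integers > 1 with 2562 not a perfect square). To show equality we compute the minimal polynomial of γ. From γ = √14 + √183: γ^2 = 14 + 2√(2562) + 183 = 197 + 2√(2562), so γ^2 - 197 = 2√(2562); squaring, (γ^2 - 197)^2 = 4·2562, i.e. γ^4 - 394γ^2 + 38809 - 10248 = 0, i.e. γ^4 - 394γ^2 + 28561 = 0. So γ is a root of x^4 - 394x^2 + 28561. This polynomial is irreducible over Q: it has no rational root (each ±√14 ± √183 is irrational), and any factorization into two quadratics over Q would force √(2562) ∈ Q (pairing opposite roots) or √14, √183 ∈ Q (other pairings), all impossible. Hence [Q(γ):Q] = 4 = [Q(√14, √183):Q], so Q(γ) = Q(√14, √183).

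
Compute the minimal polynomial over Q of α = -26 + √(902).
m_α(x) = x^2 + 52x - 226

From α + 26 = √(902), squaring gives (α + 26)^2 = 902, i.e. α^2 + 52α + 676 = 902, so α^2 + 52α - 226 = 0. The discriminant of x^2 + 52x - 226 is (52)^2 - 4·(-226) = 2704 + 904 = 3608, and 4·(902) is not a perfect square in Q since 902 is squarefree and ≠ 1. Hence x^2 + 52x - 226 is irreducible over Q and is the minimal polynomial of α.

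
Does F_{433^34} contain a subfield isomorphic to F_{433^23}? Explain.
No: F_{433^23} is not a subfield of F_{433^34}

F_{p^m} embeds in F_{p^n} iff m | n. Here 23 ∤ 34 (since 34 = 1·23 + 11 with remainder 11 ≠ 0), so F_{433^23} is not a subfield of F_{433^34}. Equivalently: if it were, the tower law would give 23 = [F_{433^23}:F_433] dividing [F_{433^34}:F_433] = 34, contradiction.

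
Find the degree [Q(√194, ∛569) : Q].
[Q(√194, ∛569) : Q] = 6

Let L = Q(√194, ∛569). Since Q(√194) ⊂ L and [Q(√194):Q] = 2, the tower law gives 2 | [L:Q]. Likewise Q(∛569) ⊂ L with [Q(∛569):Q] = 3 (because 569 is not a perfect cube), so 3 | [L:Q]. As gcd(2,3) = 1, [L:Q] is divisible by 6. Conversely L is generated over Q by √194 and ∛569, so [L:Q] ≤ 2·3 = 6. Therefore [Q(√194, ∛569) : Q] = 6.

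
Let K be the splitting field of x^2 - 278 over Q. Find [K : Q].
[K : Q] = 2

f(x) = x^2 - 278 factors as (x - √278)(x + √278). The splitting field is K = Q(√278). Since 278 is squarefree and > 1, it is not a perfect square, so x^2 - 278 is irreducible over Q and [Q(√278) : Q] = 2. Hence [K : Q] = 2.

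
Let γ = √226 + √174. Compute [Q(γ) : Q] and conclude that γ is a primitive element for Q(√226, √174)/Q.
[Q(γ) : Q] = 4 (equivalently, Q(γ) = Q(√226, √174))

Obviously Q(γ) ⊆ Q(√226, √174), and [Q(√226, √174):Q] = 4 (since 226, 174 are distinct squarefree integers > 1 with 39324 not a perfect square). To show equality we compute the minimal polynomial of γ. From γ = √226 + √174: γ^2 = 226 + 2√(39324) + 174 = 400 + 2√(39324), so γ^2 - 400 = 2√(39324); squaring, (γ^2 - 400)^2 = 4·39324, i.e. γ^4 - 800γ^2 + 160000 - 157296 = 0, i.e. γ^4 - 800γ^2 + 2704 = 0. So γ is a root of x^4 - 800x^2 + 2704. This polynomial is irreducible over Q: it has no rational root (each ±√226 ± √174 is irrational), and any factorization into two quadratics over Q would force √(39324) ∈ Q (pairing opposite roots) or √226, √174 ∈ Q (other pairings), all impossible. Hence [Q(γ):Q] = 4 = [Q(√226, √174):Q], so Q(γ) = Q(√226, √174).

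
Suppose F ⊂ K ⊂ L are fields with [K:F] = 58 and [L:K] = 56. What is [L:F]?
[L:F] = 3248

The tower law says that for any tower of field extensions F ⊂ K ⊂ L with finite degrees, [L:F] = [L:K] · [K:F]. Here this gives [L:F] = 56 · 58 = 3248.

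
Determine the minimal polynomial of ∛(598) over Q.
m_α(x) = x^3 - 598

α satisfies α^3 = 598, so x^3 - 598 annihilates α. By the rational root test, a rational root p/q (in lowest terms) of x^3 - 598 would satisfy p^3 = 598 q^3, forcing q = 1 and p^3 = 598; but 598 is not a perfect cube, contradiction. A monic cubic over Q with no rational root is irreducible (any nontrivial factorization would include a linear factor). Hence x^3 - 598 is the minimal polynomial of α, and in particular [Q(α):Q] = 3.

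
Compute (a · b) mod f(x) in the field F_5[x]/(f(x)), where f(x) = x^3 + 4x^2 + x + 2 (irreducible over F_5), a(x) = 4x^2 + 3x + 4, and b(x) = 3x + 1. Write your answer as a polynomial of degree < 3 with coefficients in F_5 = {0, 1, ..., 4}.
a · b ≡ 3x (mod f(x))

Multiply in F_5[x]: a(x)·b(x) = (4x^2 + 3x + 4)·(3x + 1) = 2x^3 + 3x^2 + 4. This has degree ≥ 3, so divide by f(x) over F_5: 2x^3 + 3x^2 + 4 = (2)·(x^3 + 4x^2 + x + 2) + (3x). Hence a·b ≡ 3x (mod f). (F_5[x]/(f) is a field with 5^3 = 125 elements since f is irreducible of degree 3.)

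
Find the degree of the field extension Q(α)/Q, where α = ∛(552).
[Q(α):Q] = 3

The minimal polynomial of α is x^3 - 552, irreducible over Q since 552 is not a perfect cube (so x^3 - 552 has no rational root). Hence [Q(α):Q] = deg(m_α) = 3.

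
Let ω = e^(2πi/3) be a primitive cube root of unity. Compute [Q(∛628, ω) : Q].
[Q(∛628, ω) : Q] = 6

[Q(∛628):Q] = 3 (min poly x^3 - 628, irreducible since 628 is not a perfect cube). [Q(ω):Q] = 2 (min poly x^2 + x + 1). Since Q(∛628) ⊂ R and ω ∉ R, we have ω ∉ Q(∛628), so x^2 + x + 1 remains irreducible over Q(∛628) and [Q(∛628, ω) : Q(∛628)] = 2. By the tower law, [Q(∛628, ω) : Q] = 3 · 2 = 6. (In fact Q(∛628, ω) is the splitting field of x^3 - 628 over Q.)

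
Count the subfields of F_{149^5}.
F_{149^5} has 2 subfields

The subfields of F_{p^n} are exactly the fields F_{p^d} for d | n (each is the fixed field of the unique index-d subgroup of Gal(F_{p^n}/F_p) ≅ Z/nZ). The divisors of n = 5 are {1, 5}, giving 2 subfields: F_{149^1}, F_{149^5}.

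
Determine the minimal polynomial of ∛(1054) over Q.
m_α(x) = x^3 - 1054

α satisfies α^3 = 1054, so x^3 - 1054 annihilates α. By the rational root test, a rational root p/q (in lowest terms) of x^3 - 1054 would satisfy p^3 = 1054 q^3, forcing q = 1 and p^3 = 1054; but 1054 is not a perfect cube, contradiction. A monic cubic over Q with no rational root is irreducible (any nontrivial factorization would include a linear factor). Hence x^3 - 1054 is the minimal polynomial of α, and in particular [Q(α):Q] = 3.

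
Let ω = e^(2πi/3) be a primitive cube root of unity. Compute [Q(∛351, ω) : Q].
[Q(∛351, ω) : Q] = 6

[Q(∛351):Q] = 3 (min poly x^3 - 351, irreducible since 351 is not a perfect cube). [Q(ω):Q] = 2 (min poly x^2 + x + 1). Since Q(∛351) ⊂ R and ω ∉ R, we have ω ∉ Q(∛351), so x^2 + x + 1 remains irreducible over Q(∛351) and [Q(∛351, ω) : Q(∛351)] = 2. By the tower law, [Q(∛351, ω) : Q] = 3 · 2 = 6. (In fact Q(∛351, ω) is the splitting field of x^3 - 351 over Q.)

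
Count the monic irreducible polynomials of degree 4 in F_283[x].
There are 1603541958 monic irreducible polynomials of degree 4 over F_283

Each element of F_{283^4} that lies in no proper subfield is a root of exactly one monic irreducible of degree 4 over F_283, and each such polynomial has 4 distinct roots in F_{283^4}. By Möbius inversion the count is N_283(4) = (1/4) Σ_{d|4} μ(4/d) · 283^d = (1/4)(μ(4)·283^1 + μ(2)·283^2 + μ(1)·283^4) = 6414167832/4 = 1603541958.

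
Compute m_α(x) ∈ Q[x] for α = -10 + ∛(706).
m_α(x) = x^3 + 30x^2 + 300x + 294

Set β = α + 10 = ∛(706), so β^3 = 706. Then (α + 10)^3 - 706 = 0, i.e. α is a root of g(x) = (x + 10)^3 - 706 = x^3 + 30x^2 + 300x + 294. Since g(x) = h(x + 10) where h(x) = x^3 - 706, and h is irreducible over Q (because 706 is not a perfect cube, so h has no rational root, and a monic cubic with no rational root is irreducible), g is also irreducible (irreducibility is preserved under the substitution x → x + 10). Hence m_α(x) = x^3 + 30x^2 + 300x + 294.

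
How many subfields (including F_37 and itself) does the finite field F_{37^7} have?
F_{37^7} has 2 subfields

The subfields of F_{p^n} are exactly the fields F_{p^d} for d | n (each is the fixed field of the unique index-d subgroup of Gal(F_{p^n}/F_p) ≅ Z/nZ). The divisors of n = 7 are {1, 7}, giving 2 subfields: F_{37^1}, F_{37^7}.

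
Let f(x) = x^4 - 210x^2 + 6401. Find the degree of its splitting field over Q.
[K : Q] = 4

Solving the quadratic in x^2: x^2 = (210 ± √(210^2 - 4·6401))/2 = (210 ± √18496)/2 = (210 ± 136)/2, giving x^2 = 173 or x^2 = 37. So f(x) = (x^2 - 173)(x^2 - 37) and the roots of f are ±√173, ±√37. Hence the splitting field is K = Q(√173, √37). Since 173 and 37 are distinct squarefree integers > 1, their product 6401 is not a perfect square, so √37 ∉ Q(√173). By the tower law [K:Q] = [Q(√173,√37):Q(√173)] · [Q(√173):Q] = 2 · 2 = 4.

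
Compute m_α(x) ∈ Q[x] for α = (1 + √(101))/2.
m_α(x) = x^2 - x - 25

From 2α - 1 = √(101), squaring gives (2α - 1)^2 = 101, i.e. 4α^2 - 4α + 1 = 101, so α^2 - α + (1 - 101)/4 = 0. Since 101 ≡ 1 (mod 4), (1 - 101)/4 = -25 ∈ Z. The polynomial x^2 - x - 25 has discriminant 1 - 4·(-25) = 101, which is not a perfect square in Q (d = 101 is squarefree and ≠ 1), so x^2 - x - 25 is irreducible over Q. It is the minimal polynomial of α.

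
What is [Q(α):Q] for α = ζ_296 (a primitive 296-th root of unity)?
[Q(α):Q] = 144

The minimal polynomial of ζ_296 over Q is the 296-th cyclotomic polynomial Φ_296(x), which is irreducible over Q and has degree φ(296) = 144. Hence [Q(α):Q] = φ(296) = 144.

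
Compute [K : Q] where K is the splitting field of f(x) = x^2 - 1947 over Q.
[K : Q] = 2

f(x) = x^2 - 1947 factors as (x - √1947)(x + √1947). The splitting field is K = Q(√1947). Since 1947 is squarefree and > 1, it is not a perfect square, so x^2 - 1947 is irreducible over Q and [Q(√1947) : Q] = 2. Hence [K : Q] = 2.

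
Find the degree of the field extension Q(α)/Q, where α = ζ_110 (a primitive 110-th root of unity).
[Q(α):Q] = 40

The minimal polynomial of ζ_110 over Q is the 110-th cyclotomic polynomial Φ_110(x), which is irreducible over Q and has degree φ(110) = 40. Hence [Q(α):Q] = φ(110) = 40.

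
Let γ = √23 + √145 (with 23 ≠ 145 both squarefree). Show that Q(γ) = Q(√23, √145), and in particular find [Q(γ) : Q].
[Q(γ) : Q] = 4 (equivalently, Q(γ) = Q(√23, √145))

Obviously Q(γ) ⊆ Q(√23, √145), and [Q(√23, √145):Q] = 4 (since 23, 145 are distinct squarefree integers > 1 with 3335 not a perfect square). To show equality we compute the minimal polynomial of γ. From γ = √23 + √145: γ^2 = 23 + 2√(3335) + 145 = 168 + 2√(3335), so γ^2 - 168 = 2√(3335); squaring, (γ^2 - 168)^2 = 4·3335, i.e. γ^4 - 336γ^2 + 28224 - 13340 = 0, i.e. γ^4 - 336γ^2 + 14884 = 0. So γ is a root of x^4 - 336x^2 + 14884. This polynomial is irreducible over Q: it has no rational root (each ±√23 ± √145 is irrational), and any factorization into two quadratics over Q would force √(3335) ∈ Q (pairing opposite roots) or √23, √145 ∈ Q (other pairings), all impossible. Hence [Q(γ):Q] = 4 = [Q(√23, √145):Q], so Q(γ) = Q(√23, √145).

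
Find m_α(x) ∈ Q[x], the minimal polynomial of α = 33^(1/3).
m_α(x) = x^3 - 33

α satisfies α^3 = 33, so x^3 - 33 annihilates α. By the rational root test, a rational root p/q (in lowest terms) of x^3 - 33 would satisfy p^3 = 33 q^3, forcing q = 1 and p^3 = 33; but 33 is not a perfect cube, contradiction. A monic cubic over Q with no rational root is irreducible (any nontrivial factorization would include a linear factor). Hence x^3 - 33 is the minimal polynomial of α, and in particular [Q(α):Q] = 3.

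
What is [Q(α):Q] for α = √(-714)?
[Q(α):Q] = 2

[Q(α):Q] equals the degree of the minimal polynomial of α. Here α^2 = -714 and x^2 + 714 is irreducible (d = -714 is squarefree, ≠ 1, hence not a square), so deg(m_α) = 2. Thus [Q(α):Q] = 2.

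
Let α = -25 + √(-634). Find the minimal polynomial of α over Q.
m_α(x) = x^2 + 50x + 1259

From α + 25 = √(-634), squaring gives (α + 25)^2 = -634, i.e. α^2 + 50α + 625 = -634, so α^2 + 50α + 1259 = 0. The discriminant of x^2 + 50x + 1259 is (50)^2 - 4·(1259) = 2500 - 5036 = -2536, and 4·(-634) is not a perfect square in Q since -634 is squarefree and ≠ 1. Hence x^2 + 50x + 1259 is irreducible over Q and is the minimal polynomial of α.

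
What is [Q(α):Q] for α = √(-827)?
[Q(α):Q] = 2

[Q(α):Q] equals the degree of the minimal polynomial of α. Here α^2 = -827 and x^2 + 827 is irreducible (d = -827 is squarefree, ≠ 1, hence not a square), so deg(m_α) = 2. Thus [Q(α):Q] = 2.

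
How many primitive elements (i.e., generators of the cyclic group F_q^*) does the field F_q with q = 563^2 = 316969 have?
There are φ(316968) = 103040 primitive elements

F_q^* is cyclic of order q - 1 = 316968. A cyclic group of order m has exactly φ(m) generators. Here m = 316968 = 2^3 · 3 · 47 · 281, so the number of primitive elements is φ(316968) = 103040.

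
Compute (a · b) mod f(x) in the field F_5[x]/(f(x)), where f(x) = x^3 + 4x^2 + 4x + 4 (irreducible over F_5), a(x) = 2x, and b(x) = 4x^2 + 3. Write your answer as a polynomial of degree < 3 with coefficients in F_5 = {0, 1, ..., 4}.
a · b ≡ 3x^2 + 4x + 3 (mod f(x))

Multiply in F_5[x]: a(x)·b(x) = (2x)·(4x^2 + 3) = 3x^3 + x. This has degree ≥ 3, so divide by f(x) over F_5: 3x^3 + x = (3)·(x^3 + 4x^2 + 4x + 4) + (3x^2 + 4x + 3). Hence a·b ≡ 3x^2 + 4x + 3 (mod f). (F_5[x]/(f) is a field with 5^3 = 125 elements since f is irreducible of degree 3.)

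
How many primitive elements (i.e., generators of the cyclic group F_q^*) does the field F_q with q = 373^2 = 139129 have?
There are φ(139128) = 38400 primitive elements

F_q^* is cyclic of order q - 1 = 139128. A cyclic group of order m has exactly φ(m) generators. Here m = 139128 = 2^3 · 3 · 11 · 17 · 31, so the number of primitive elements is φ(139128) = 38400.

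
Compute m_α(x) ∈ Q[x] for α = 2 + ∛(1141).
m_α(x) = x^3 - 6x^2 + 12x - 1149

Set β = α - 2 = ∛(1141), so β^3 = 1141. Then (α - 2)^3 - 1141 = 0, i.e. α is a root of g(x) = (x - 2)^3 - 1141 = x^3 - 6x^2 + 12x - 1149. Since g(x) = h(x - 2) where h(x) = x^3 - 1141, and h is irreducible over Q (because 1141 is not a perfect cube, so h has no rational root, and a monic cubic with no rational root is irreducible), g is also irreducible (irreducibility is preserved under the substitution x → x - 2). Hence m_α(x) = x^3 - 6x^2 + 12x - 1149.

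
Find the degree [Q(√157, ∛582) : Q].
[Q(√157, ∛582) : Q] = 6

Let L = Q(√157, ∛582). Since Q(√157) ⊂ L and [Q(√157):Q] = 2, the tower law gives 2 | [L:Q]. Likewise Q(∛582) ⊂ L with [Q(∛582):Q] = 3 (because 582 is not a perfect cube), so 3 | [L:Q]. As gcd(2,3) = 1, [L:Q] is divisible by 6. Conversely L is generated over Q by √157 and ∛582, so [L:Q] ≤ 2·3 = 6. Therefore [Q(√157, ∛582) : Q] = 6.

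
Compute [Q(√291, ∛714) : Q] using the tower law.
[Q(√291, ∛714) : Q] = 6

Let L = Q(√291, ∛714). Since Q(√291) ⊂ L and [Q(√291):Q] = 2, the tower law gives 2 | [L:Q]. Likewise Q(∛714) ⊂ L with [Q(∛714):Q] = 3 (because 714 is not a perfect cube), so 3 | [L:Q]. As gcd(2,3) = 1, [L:Q] is divisible by 6. Conversely L is generated over Q by √291 and ∛714, so [L:Q] ≤ 2·3 = 6. Therefore [Q(√291, ∛714) : Q] = 6.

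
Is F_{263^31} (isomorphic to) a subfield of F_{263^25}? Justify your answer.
No: F_{263^31} is not a subfield of F_{263^25}

F_{p^m} embeds in F_{p^n} iff m | n. Here 31 ∤ 25 (since 25 = 0·31 + 25 with remainder 25 ≠ 0), so F_{263^31} is not a subfield of F_{263^25}. Equivalently: if it were, the tower law would give 31 = [F_{263^31}:F_263] dividing [F_{263^25}:F_263] = 25, contradiction.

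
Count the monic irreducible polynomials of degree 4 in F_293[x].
There are 1842491238 monic irreducible polynomials of degree 4 over F_293

Each element of F_{293^4} that lies in no proper subfield is a root of exactly one monic irreducible of degree 4 over F_293, and each such polynomial has 4 distinct roots in F_{293^4}. By Möbius inversion the count is N_293(4) = (1/4) Σ_{d|4} μ(4/d) · 293^d = (1/4)(μ(4)·293^1 + μ(2)·293^2 + μ(1)·293^4) = 7369964952/4 = 1842491238.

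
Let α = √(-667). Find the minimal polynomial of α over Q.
m_α(x) = x^2 + 667

α satisfies α^2 + 667 = 0, so x^2 + 667 annihilates α. Since d = -667 is squarefree and ≠ 1, it is not a perfect square in Q, so x^2 + 667 has no rational root and is therefore irreducible over Q (a degree-2 polynomial over a field is irreducible iff it has no root). Hence m_α(x) = x^2 + 667.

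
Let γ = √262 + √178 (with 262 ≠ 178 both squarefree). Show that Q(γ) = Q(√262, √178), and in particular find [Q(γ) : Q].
[Q(γ) : Q] = 4 (equivalently, Q(γ) = Q(√262, √178))

Obviously Q(γ) ⊆ Q(√262, √178), and [Q(√262, √178):Q] = 4 (since 262, 178 are distinct squarefree integers > 1 with 46636 not a perfect square). To show equality we compute the minimal polynomial of γ. From γ = √262 + √178: γ^2 = 262 + 2√(46636) + 178 = 440 + 2√(46636), so γ^2 - 440 = 2√(46636); squaring, (γ^2 - 440)^2 = 4·46636, i.e. γ^4 - 880γ^2 + 193600 - 186544 = 0, i.e. γ^4 - 880γ^2 + 7056 = 0. So γ is a root of x^4 - 880x^2 + 7056. This polynomial is irreducible over Q: it has no rational root (each ±√262 ± √178 is irrational), and any factorization into two quadratics over Q would force √(46636) ∈ Q (pairing opposite roots) or √262, √178 ∈ Q (other pairings), all impossible. Hence [Q(γ):Q] = 4 = [Q(√262, √178):Q], so Q(γ) = Q(√262, √178).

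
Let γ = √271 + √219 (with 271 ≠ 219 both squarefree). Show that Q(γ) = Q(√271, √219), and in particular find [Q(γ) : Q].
[Q(γ) : Q] = 4 (equivalently, Q(γ) = Q(√271, √219))

Obviously Q(γ) ⊆ Q(√271, √219), and [Q(√271, √219):Q] = 4 (since 271, 219 are distinct squarefree integers > 1 with 59349 not a perfect square). To show equality we compute the minimal polynomial of γ. From γ = √271 + √219: γ^2 = 271 + 2√(59349) + 219 = 490 + 2√(59349), so γ^2 - 490 = 2√(59349); squaring, (γ^2 - 490)^2 = 4·59349, i.e. γ^4 - 980γ^2 + 240100 - 237396 = 0, i.e. γ^4 - 980γ^2 + 2704 = 0. So γ is a root of x^4 - 980x^2 + 2704. This polynomial is irreducible over Q: it has no rational root (each ±√271 ± √219 is irrational), and any factorization into two quadratics over Q would force √(59349) ∈ Q (pairing opposite roots) or √271, √219 ∈ Q (other pairings), all impossible. Hence [Q(γ):Q] = 4 = [Q(√271, √219):Q], so Q(γ) = Q(√271, √219).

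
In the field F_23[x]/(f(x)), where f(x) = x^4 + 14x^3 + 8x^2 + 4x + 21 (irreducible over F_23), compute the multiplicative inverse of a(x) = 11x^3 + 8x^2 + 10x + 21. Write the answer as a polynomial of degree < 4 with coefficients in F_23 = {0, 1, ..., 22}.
a(x)^(-1) ≡ 7x^3 + x^2 + 4x + 9 (mod f(x))

Since f is irreducible over F_23, F_23[x]/(f) is a field and a(x) ≠ 0 has an inverse. Apply the extended Euclidean algorithm to f(x) and a(x) in F_23[x]: f(x) = (21x + 9)·a(x) + (2x^2 + 2x + 16);  a(x) = (17x + 10)·(2x^2 + 2x + 16) + (17x + 22);  (2x^2 + 2x + 16) = (15x + 1)·(17x + 22) + (17). The last nonzero remainder is the constant 17 = gcd(f, a) in F_23. Back-substituting through the division chain expresses 17 = s(x)·a(x) + t(x)·f(x) with s(x) ≡ 4x^3 + 17x^2 + 22x + 15 (mod f), so (4x^3 + 17x^2 + 22x + 15)·a(x) ≡ 17 (mod f). Multiplying by 17^(-1) ≡ 19 in F_23 gives a(x)^(-1) ≡ 19·(4x^3 + 17x^2 + 22x + 15) ≡ 7x^3 + x^2 + 4x + 9 (mod f). Check: (11x^3 + 8x^2 + 10x + 21)·(7x^3 + x^2 + 4x + 9) = 8x^6 + 21x^5 + 7x^4 + 12x^3 + 18x^2 + 13x + 5 ≡ 1 (mod x^4 + 14x^3 + 8x^2 + 4x + 21).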